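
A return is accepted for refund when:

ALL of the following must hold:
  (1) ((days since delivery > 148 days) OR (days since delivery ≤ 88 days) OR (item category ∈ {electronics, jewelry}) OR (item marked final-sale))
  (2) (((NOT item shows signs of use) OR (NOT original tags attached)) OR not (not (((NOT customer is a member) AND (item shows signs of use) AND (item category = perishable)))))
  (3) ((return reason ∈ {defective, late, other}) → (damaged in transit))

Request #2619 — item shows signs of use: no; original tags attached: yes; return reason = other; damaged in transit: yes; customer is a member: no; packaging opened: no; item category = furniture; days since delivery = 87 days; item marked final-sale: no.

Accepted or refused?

Accepted

Atomic conditions:
  days since delivery > 148 days: 87 > 148 is false
  days since delivery ≤ 88 days: 87 ≤ 88 is true
  item category ∈ {electronics, jewelry}: furniture is not in the set → false
  item marked final-sale: no → false
  NOT item shows signs of use: no → true
  NOT original tags attached: yes → false
  NOT customer is a member: no → true
  item shows signs of use: no → false
  item category = perishable: furniture == perishable is false
  return reason ∈ {defective, late, other}: other is in the set → true
  damaged in transit: yes → true
Combine:
[1] false OR true OR false OR false = true
[2.1] true OR false = true
[2.2.1.1] true AND false AND false = false
[2.2.1] NOT false = true
[2.2] NOT true = false
[2] true OR false = true
[3] true → true = true
[root] true AND true AND true = true
Overall: true → accepted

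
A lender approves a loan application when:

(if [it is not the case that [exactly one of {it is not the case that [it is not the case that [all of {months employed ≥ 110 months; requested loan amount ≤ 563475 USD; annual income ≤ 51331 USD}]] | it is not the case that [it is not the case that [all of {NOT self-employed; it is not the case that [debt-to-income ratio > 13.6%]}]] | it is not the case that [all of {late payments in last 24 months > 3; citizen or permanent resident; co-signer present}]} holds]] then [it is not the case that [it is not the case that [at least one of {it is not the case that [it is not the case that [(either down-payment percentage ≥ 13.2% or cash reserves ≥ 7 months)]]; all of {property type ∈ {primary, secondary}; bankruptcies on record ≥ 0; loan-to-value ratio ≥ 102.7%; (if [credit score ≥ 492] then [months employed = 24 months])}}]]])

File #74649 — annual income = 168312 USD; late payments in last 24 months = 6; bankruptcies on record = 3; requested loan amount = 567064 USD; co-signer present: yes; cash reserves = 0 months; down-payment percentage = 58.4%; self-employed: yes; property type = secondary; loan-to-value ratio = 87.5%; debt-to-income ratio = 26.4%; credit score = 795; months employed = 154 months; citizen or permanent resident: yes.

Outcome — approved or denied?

Approved

Atomic conditions:
  months employed ≥ 110 months: 154 ≥ 110 is true
  requested loan amount ≤ 563475 USD: 567064 ≤ 563475 is false
  annual income ≤ 51331 USD: 168312 ≤ 51331 is false
  NOT self-employed: yes → false
  debt-to-income ratio > 13.6%: 26.4 > 13.6 is true
  late payments in last 24 months > 3: 6 > 3 is true
  citizen or permanent resident: yes → true
  co-signer present: yes → true
  down-payment percentage ≥ 13.2%: 58.4 ≥ 13.2 is true
  cash reserves ≥ 7 months: 0 ≥ 7 is false
  property type ∈ {primary, secondary}: secondary is in the set → true
  bankruptcies on record ≥ 0: 3 ≥ 0 is true
  loan-to-value ratio ≥ 102.7%: 87.5 ≥ 102.7 is false
  credit score ≥ 492: 795 ≥ 492 is true
  months employed = 24 months: 154 == 24 is false
Combine:
[1.1.1.1.1] true AND false AND false = false
[1.1.1.1] NOT false = true
[1.1.1] NOT true = false
[1.1.2.1.1.2] NOT true = false
[1.1.2.1.1] false AND false = false
[1.1.2.1] NOT false = true
[1.1.2] NOT true = false
[1.1.3.1] true AND true AND true = true
[1.1.3] NOT true = false
[1.1] exactly-one(false, false, false) = false
[1] NOT false = true
[2.1.1.1.1.1] true OR false = true
[2.1.1.1.1] NOT true = false
[2.1.1.1] NOT false = true
[2.1.1.2.4] true → false = false
[2.1.1.2] true AND true AND false AND false = false
[2.1.1] true OR false = true
[2.1] NOT true = false
[2] NOT false = true
[root] true → true = true
Overall: true → approved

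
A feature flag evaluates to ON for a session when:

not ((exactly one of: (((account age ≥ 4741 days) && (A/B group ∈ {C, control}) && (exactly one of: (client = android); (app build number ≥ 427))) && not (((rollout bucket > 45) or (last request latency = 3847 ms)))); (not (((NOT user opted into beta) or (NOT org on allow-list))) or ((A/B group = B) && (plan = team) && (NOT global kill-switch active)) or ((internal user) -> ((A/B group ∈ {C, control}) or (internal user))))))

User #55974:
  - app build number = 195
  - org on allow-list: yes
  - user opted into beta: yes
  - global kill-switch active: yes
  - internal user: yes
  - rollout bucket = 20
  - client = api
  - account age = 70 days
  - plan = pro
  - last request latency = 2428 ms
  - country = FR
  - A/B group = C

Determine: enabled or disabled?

Atomic conditions:
  account age ≥ 4741 days: 70 ≥ 4741 is false
  A/B group ∈ {C, control}: C is in the set → true
  client = android: api == android is false
  app build number ≥ 427: 195 ≥ 427 is false
  rollout bucket > 45: 20 > 45 is false
  last request latency = 3847 ms: 2428 == 3847 is false
  NOT user opted into beta: yes → false
  NOT org on allow-list: yes → false
  A/B group = B: C == B is false
  plan = team: pro == team is false
  NOT global kill-switch active: yes → false
  internal user: yes → true
Combine:
[1.1.1.3] exactly-one(false, false) = false
[1.1.1] false AND true AND false = false
[1.1.2.1] false OR false = false
[1.1.2] NOT false = true
[1.1] false AND true = false
[1.2.1.1] false OR false = false
[1.2.1] NOT false = true
[1.2.2] false AND false AND false = false
[1.2.3.2] true OR true = true
[1.2.3] true → true = true
[1.2] true OR false OR true = true
[1] exactly-one(false, true) = true
[root] NOT true = false
Overall: false → disabled

Disabled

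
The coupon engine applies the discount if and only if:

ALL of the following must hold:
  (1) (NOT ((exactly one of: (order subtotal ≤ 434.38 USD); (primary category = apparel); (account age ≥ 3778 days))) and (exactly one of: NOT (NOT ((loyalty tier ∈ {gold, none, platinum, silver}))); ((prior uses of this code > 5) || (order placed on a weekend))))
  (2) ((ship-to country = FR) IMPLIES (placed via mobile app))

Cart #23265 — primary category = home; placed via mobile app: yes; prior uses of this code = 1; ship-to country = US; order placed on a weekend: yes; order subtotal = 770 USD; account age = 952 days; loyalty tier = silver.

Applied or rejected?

Atomic conditions:
  order subtotal ≤ 434.38 USD: 770 ≤ 434.38 is false
  primary category = apparel: home == apparel is false
  account age ≥ 3778 days: 952 ≥ 3778 is false
  loyalty tier ∈ {gold, none, platinum, silver}: silver is in the set → true
  prior uses of this code > 5: 1 > 5 is false
  order placed on a weekend: yes → true
  ship-to country = FR: US == FR is false
  placed via mobile app: yes → true
Combine:
[1.1.1] exactly-one(false, false, false) = false
[1.1] NOT false = true
[1.2.1.1] NOT true = false
[1.2.1] NOT false = true
[1.2.2] false OR true = true
[1.2] exactly-one(true, true) = false
[1] true AND false = false
[2] false → true (antecedent false ⇒ implication holds) = true
[root] false AND true = false
Overall: false → rejected

Rejected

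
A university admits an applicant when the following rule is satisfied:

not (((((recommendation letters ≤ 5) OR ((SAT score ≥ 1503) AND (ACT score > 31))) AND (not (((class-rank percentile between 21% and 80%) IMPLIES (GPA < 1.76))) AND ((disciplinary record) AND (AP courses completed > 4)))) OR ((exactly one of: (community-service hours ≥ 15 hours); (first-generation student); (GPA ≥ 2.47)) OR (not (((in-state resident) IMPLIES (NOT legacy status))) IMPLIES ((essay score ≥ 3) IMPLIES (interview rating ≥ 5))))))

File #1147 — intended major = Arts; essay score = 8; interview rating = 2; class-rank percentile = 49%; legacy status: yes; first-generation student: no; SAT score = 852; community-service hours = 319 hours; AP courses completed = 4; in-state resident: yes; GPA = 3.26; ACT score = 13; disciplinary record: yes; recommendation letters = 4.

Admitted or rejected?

Admitted

Atomic conditions:
  recommendation letters ≤ 5: 4 ≤ 5 is true
  SAT score ≥ 1503: 852 ≥ 1503 is false
  ACT score > 31: 13 > 31 is false
  class-rank percentile between 21% and 80%: 49 in [21, 80] is true
  GPA < 1.76: 3.26 < 1.76 is false
  disciplinary record: yes → true
  AP courses completed > 4: 4 > 4 is false
  community-service hours ≥ 15 hours: 319 ≥ 15 is true
  first-generation student: no → false
  GPA ≥ 2.47: 3.26 ≥ 2.47 is true
  in-state resident: yes → true
  NOT legacy status: yes → false
  essay score ≥ 3: 8 ≥ 3 is true
  interview rating ≥ 5: 2 ≥ 5 is false
Combine:
[1.1.1.2] false AND false = false
[1.1.1] true OR false = true
[1.1.2.1.1] true → false = false
[1.1.2.1] NOT false = true
[1.1.2.2] true AND false = false
[1.1.2] true AND false = false
[1.1] true AND false = false
[1.2.1] exactly-one(true, false, true) = false
[1.2.2.1.1] true → false = false
[1.2.2.1] NOT false = true
[1.2.2.2] true → false = false
[1.2.2] true → false = false
[1.2] false OR false = false
[1] false OR false = false
[root] NOT false = true
Overall: true → admitted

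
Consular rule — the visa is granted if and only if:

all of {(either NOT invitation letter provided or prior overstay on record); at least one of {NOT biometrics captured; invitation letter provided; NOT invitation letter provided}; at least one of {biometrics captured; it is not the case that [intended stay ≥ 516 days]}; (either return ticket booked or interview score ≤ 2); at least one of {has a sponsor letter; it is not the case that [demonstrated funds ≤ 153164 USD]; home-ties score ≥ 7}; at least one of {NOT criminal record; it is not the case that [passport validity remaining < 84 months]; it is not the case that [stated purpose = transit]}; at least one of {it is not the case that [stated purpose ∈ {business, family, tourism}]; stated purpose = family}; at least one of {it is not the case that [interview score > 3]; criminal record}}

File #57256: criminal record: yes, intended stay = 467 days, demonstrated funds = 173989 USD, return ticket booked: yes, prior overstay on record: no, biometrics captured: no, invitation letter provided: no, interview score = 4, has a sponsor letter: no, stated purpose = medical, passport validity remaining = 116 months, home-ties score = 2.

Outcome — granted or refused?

Granted

Atomic conditions:
  NOT invitation letter provided: no → true
  prior overstay on record: no → false
  NOT biometrics captured: no → true
  invitation letter provided: no → false
  biometrics captured: no → false
  intended stay ≥ 516 days: 467 ≥ 516 is false
  return ticket booked: yes → true
  interview score ≤ 2: 4 ≤ 2 is false
  has a sponsor letter: no → false
  demonstrated funds ≤ 153164 USD: 173989 ≤ 153164 is false
  home-ties score ≥ 7: 2 ≥ 7 is false
  NOT criminal record: yes → false
  passport validity remaining < 84 months: 116 < 84 is false
  stated purpose = transit: medical == transit is false
  stated purpose ∈ {business, family, tourism}: medical is not in the set → false
  stated purpose = family: medical == family is false
  interview score > 3: 4 > 3 is true
  criminal record: yes → true
Combine:
[1] true OR false = true
[2] true OR false OR true = true
[3.2] NOT false = true
[3] false OR true = true
[4] true OR false = true
[5.2] NOT false = true
[5] false OR true OR false = true
[6.2] NOT false = true
[6.3] NOT false = true
[6] false OR true OR true = true
[7.1] NOT false = true
[7] true OR false = true
[8.1] NOT true = false
[8] false OR true = true
[root] true AND true AND true AND true AND true AND true AND true AND true = true
Overall: true → granted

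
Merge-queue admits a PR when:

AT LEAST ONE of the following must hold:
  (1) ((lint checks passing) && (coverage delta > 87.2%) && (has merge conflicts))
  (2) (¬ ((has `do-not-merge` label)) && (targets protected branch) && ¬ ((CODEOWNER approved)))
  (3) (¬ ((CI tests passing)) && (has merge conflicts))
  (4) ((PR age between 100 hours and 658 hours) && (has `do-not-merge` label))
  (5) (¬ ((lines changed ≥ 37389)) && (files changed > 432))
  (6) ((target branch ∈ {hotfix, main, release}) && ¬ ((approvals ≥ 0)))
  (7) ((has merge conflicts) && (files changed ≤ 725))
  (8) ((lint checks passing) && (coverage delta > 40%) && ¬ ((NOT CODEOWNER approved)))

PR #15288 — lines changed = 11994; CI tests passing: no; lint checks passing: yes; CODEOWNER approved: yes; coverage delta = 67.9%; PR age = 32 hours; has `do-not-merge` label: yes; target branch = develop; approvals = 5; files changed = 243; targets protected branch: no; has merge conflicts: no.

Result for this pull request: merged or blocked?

Merged

Atomic conditions:
  lint checks passing: yes → true
  coverage delta > 87.2%: 67.9 > 87.2 is false
  has merge conflicts: no → false
  has `do-not-merge` label: yes → true
  targets protected branch: no → false
  CODEOWNER approved: yes → true
  CI tests passing: no → false
  PR age between 100 hours and 658 hours: 32 in [100, 658] is false
  lines changed ≥ 37389: 11994 ≥ 37389 is false
  files changed > 432: 243 > 432 is false
  target branch ∈ {hotfix, main, release}: develop is not in the set → false
  approvals ≥ 0: 5 ≥ 0 is true
  files changed ≤ 725: 243 ≤ 725 is true
  coverage delta > 40%: 67.9 > 40 is true
  NOT CODEOWNER approved: yes → false
Combine:
[1] true AND false AND false = false
[2.1] NOT true = false
[2.3] NOT true = false
[2] false AND false AND false = false
[3.1] NOT false = true
[3] true AND false = false
[4] false AND true = false
[5.1] NOT false = true
[5] true AND false = false
[6.2] NOT true = false
[6] false AND false = false
[7] false AND true = false
[8.3] NOT false = true
[8] true AND true AND true = true
[root] false OR false OR false OR false OR false OR false OR false OR true = true
Overall: true → merged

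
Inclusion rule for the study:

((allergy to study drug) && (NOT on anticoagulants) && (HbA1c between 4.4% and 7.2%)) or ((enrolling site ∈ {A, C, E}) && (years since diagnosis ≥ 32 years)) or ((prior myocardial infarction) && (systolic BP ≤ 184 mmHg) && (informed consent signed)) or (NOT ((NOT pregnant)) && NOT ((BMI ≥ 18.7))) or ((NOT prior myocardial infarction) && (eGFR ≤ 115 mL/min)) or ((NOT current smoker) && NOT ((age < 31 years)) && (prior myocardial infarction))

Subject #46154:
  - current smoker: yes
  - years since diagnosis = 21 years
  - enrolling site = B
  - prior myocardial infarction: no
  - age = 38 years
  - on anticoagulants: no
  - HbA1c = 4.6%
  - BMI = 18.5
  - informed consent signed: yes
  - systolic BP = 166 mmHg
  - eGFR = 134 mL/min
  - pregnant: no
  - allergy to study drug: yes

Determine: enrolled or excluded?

Atomic conditions:
  allergy to study drug: yes → true
  NOT on anticoagulants: no → true
  HbA1c between 4.4% and 7.2%: 4.6 in [4.4, 7.2] is true
  enrolling site ∈ {A, C, E}: B is not in the set → false
  years since diagnosis ≥ 32 years: 21 ≥ 32 is false
  prior myocardial infarction: no → false
  systolic BP ≤ 184 mmHg: 166 ≤ 184 is true
  informed consent signed: yes → true
  NOT pregnant: no → true
  BMI ≥ 18.7: 18.5 ≥ 18.7 is false
  NOT prior myocardial infarction: no → true
  eGFR ≤ 115 mL/min: 134 ≤ 115 is false
  NOT current smoker: yes → false
  age < 31 years: 38 < 31 is false
Combine:
[1] true AND true AND true = true
[2] false AND false = false
[3] false AND true AND true = false
[4.1] NOT true = false
[4.2] NOT false = true
[4] false AND true = false
[5] true AND false = false
[6.2] NOT false = true
[6] false AND true AND false = false
[root] true OR false OR false OR false OR false OR false = true
Overall: true → enrolled

Enrolled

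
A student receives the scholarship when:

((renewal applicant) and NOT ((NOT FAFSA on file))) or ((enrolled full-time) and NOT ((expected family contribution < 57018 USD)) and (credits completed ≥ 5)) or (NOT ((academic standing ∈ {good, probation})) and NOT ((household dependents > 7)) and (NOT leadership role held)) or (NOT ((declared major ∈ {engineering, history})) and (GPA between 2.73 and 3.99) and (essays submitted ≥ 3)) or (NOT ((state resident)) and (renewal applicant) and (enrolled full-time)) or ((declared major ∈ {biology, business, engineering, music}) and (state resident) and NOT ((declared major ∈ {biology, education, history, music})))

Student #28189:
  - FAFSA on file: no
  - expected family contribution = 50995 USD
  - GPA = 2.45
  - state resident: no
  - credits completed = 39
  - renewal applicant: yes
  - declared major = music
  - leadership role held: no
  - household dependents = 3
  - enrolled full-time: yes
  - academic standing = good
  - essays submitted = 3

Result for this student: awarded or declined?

Awarded

Atomic conditions:
  renewal applicant: yes → true
  NOT FAFSA on file: no → true
  enrolled full-time: yes → true
  expected family contribution < 57018 USD: 50995 < 57018 is true
  credits completed ≥ 5: 39 ≥ 5 is true
  academic standing ∈ {good, probation}: good is in the set → true
  household dependents > 7: 3 > 7 is false
  NOT leadership role held: no → true
  declared major ∈ {engineering, history}: music is not in the set → false
  GPA between 2.73 and 3.99: 2.45 in [2.73, 3.99] is false
  essays submitted ≥ 3: 3 ≥ 3 is true
  state resident: no → false
  declared major ∈ {biology, business, engineering, music}: music is in the set → true
  declared major ∈ {biology, education, history, music}: music is in the set → true
Combine:
[1.2] NOT true = false
[1] true AND false = false
[2.2] NOT true = false
[2] true AND false AND true = false
[3.1] NOT true = false
[3.2] NOT false = true
[3] false AND true AND true = false
[4.1] NOT false = true
[4] true AND false AND true = false
[5.1] NOT false = true
[5] true AND true AND true = true
[6.3] NOT true = false
[6] true AND false AND false = false
[root] false OR false OR false OR false OR true OR false = true
Overall: true → awarded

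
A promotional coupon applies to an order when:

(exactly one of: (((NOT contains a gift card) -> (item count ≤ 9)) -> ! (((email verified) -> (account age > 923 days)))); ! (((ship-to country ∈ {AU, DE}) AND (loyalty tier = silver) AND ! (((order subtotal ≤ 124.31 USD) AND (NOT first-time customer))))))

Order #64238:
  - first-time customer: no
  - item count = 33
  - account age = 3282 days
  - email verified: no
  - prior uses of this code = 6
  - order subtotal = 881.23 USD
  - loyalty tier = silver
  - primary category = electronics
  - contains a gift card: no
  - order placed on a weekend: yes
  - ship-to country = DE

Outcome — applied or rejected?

Atomic conditions:
  NOT contains a gift card: no → true
  item count ≤ 9: 33 ≤ 9 is false
  email verified: no → false
  account age > 923 days: 3282 > 923 is true
  ship-to country ∈ {AU, DE}: DE is in the set → true
  loyalty tier = silver: silver == silver is true
  order subtotal ≤ 124.31 USD: 881.23 ≤ 124.31 is false
  NOT first-time customer: no → true
Combine:
[1.1] true → false = false
[1.2.1] false → true (antecedent false ⇒ implication holds) = true
[1.2] NOT true = false
[1] false → false (antecedent false ⇒ implication holds) = true
[2.1.3.1] false AND true = false
[2.1.3] NOT false = true
[2.1] true AND true AND true = true
[2] NOT true = false
[root] exactly-one(true, false) = true
Overall: true → applied

Applied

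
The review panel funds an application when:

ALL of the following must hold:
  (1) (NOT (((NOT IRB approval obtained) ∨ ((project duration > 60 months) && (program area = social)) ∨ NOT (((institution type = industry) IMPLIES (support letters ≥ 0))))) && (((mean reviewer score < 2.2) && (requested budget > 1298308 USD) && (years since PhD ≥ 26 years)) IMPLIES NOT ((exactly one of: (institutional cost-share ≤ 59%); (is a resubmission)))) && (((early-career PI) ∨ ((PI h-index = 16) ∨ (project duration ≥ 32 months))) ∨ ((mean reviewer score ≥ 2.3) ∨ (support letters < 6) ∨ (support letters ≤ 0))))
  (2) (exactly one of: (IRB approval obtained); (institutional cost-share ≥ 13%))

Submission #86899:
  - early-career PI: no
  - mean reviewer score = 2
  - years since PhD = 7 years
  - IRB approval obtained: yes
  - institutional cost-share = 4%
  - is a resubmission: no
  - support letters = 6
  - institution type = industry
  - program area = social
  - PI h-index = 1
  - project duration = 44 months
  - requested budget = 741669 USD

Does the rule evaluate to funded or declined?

Atomic conditions:
  NOT IRB approval obtained: yes → false
  project duration > 60 months: 44 > 60 is false
  program area = social: social == social is true
  institution type = industry: industry == industry is true
  support letters ≥ 0: 6 ≥ 0 is true
  mean reviewer score < 2.2: 2 < 2.2 is true
  requested budget > 1298308 USD: 741669 > 1298308 is false
  years since PhD ≥ 26 years: 7 ≥ 26 is false
  institutional cost-share ≤ 59%: 4 ≤ 59 is true
  is a resubmission: no → false
  early-career PI: no → false
  PI h-index = 16: 1 == 16 is false
  project duration ≥ 32 months: 44 ≥ 32 is true
  mean reviewer score ≥ 2.3: 2 ≥ 2.3 is false
  support letters < 6: 6 < 6 is false
  support letters ≤ 0: 6 ≤ 0 is false
  IRB approval obtained: yes → true
  institutional cost-share ≥ 13%: 4 ≥ 13 is false
Combine:
[1.1.1.2] false AND true = false
[1.1.1.3.1] true → true = true
[1.1.1.3] NOT true = false
[1.1.1] false OR false OR false = false
[1.1] NOT false = true
[1.2.1] true AND false AND false = false
[1.2.2.1] exactly-one(true, false) = true
[1.2.2] NOT true = false
[1.2] false → false (antecedent false ⇒ implication holds) = true
[1.3.1.2] false OR true = true
[1.3.1] false OR true = true
[1.3.2] false OR false OR false = false
[1.3] true OR false = true
[1] true AND true AND true = true
[2] exactly-one(true, false) = true
[root] true AND true = true
Overall: true → funded

Funded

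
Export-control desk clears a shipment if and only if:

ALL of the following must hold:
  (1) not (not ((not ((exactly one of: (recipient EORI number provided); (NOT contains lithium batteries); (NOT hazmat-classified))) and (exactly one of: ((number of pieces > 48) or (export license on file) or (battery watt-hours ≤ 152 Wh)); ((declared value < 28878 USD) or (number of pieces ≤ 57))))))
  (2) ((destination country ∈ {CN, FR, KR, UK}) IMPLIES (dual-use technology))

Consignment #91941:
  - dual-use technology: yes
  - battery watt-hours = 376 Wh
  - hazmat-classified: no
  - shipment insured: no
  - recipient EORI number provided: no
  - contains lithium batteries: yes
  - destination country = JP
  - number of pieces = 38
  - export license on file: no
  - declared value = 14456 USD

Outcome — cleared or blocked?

Atomic conditions:
  recipient EORI number provided: no → false
  NOT contains lithium batteries: yes → false
  NOT hazmat-classified: no → true
  number of pieces > 48: 38 > 48 is false
  export license on file: no → false
  battery watt-hours ≤ 152 Wh: 376 ≤ 152 is false
  declared value < 28878 USD: 14456 < 28878 is true
  number of pieces ≤ 57: 38 ≤ 57 is true
  destination country ∈ {CN, FR, KR, UK}: JP is not in the set → false
  dual-use technology: yes → true
Combine:
[1.1.1.1.1] exactly-one(false, false, true) = true
[1.1.1.1] NOT true = false
[1.1.1.2.1] false OR false OR false = false
[1.1.1.2.2] true OR true = true
[1.1.1.2] exactly-one(false, true) = true
[1.1.1] false AND true = false
[1.1] NOT false = true
[1] NOT true = false
[2] false → true (antecedent false ⇒ implication holds) = true
[root] false AND true = false
Overall: false → blocked

Blocked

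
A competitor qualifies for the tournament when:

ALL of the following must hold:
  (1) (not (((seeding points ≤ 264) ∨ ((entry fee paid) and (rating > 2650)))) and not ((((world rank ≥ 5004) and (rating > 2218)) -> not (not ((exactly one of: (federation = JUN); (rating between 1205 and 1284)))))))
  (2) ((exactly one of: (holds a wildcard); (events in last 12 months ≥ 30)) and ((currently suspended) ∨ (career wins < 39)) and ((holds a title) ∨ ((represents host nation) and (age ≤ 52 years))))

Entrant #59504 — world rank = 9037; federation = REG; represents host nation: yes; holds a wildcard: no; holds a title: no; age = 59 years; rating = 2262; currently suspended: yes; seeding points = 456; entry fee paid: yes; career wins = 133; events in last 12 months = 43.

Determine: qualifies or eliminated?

Atomic conditions:
  seeding points ≤ 264: 456 ≤ 264 is false
  entry fee paid: yes → true
  rating > 2650: 2262 > 2650 is false
  world rank ≥ 5004: 9037 ≥ 5004 is true
  rating > 2218: 2262 > 2218 is true
  federation = JUN: REG == JUN is false
  rating between 1205 and 1284: 2262 in [1205, 1284] is false
  holds a wildcard: no → false
  events in last 12 months ≥ 30: 43 ≥ 30 is true
  currently suspended: yes → true
  career wins < 39: 133 < 39 is false
  holds a title: no → false
  represents host nation: yes → true
  age ≤ 52 years: 59 ≤ 52 is false
Combine:
[1.1.1.2] true AND false = false
[1.1.1] false OR false = false
[1.1] NOT false = true
[1.2.1.1] true AND true = true
[1.2.1.2.1.1] exactly-one(false, false) = false
[1.2.1.2.1] NOT false = true
[1.2.1.2] NOT true = false
[1.2.1] true → false = false
[1.2] NOT false = true
[1] true AND true = true
[2.1] exactly-one(false, true) = true
[2.2] true OR false = true
[2.3.2] true AND false = false
[2.3] false OR false = false
[2] true AND true AND false = false
[root] true AND false = false
Overall: false → eliminated

Eliminated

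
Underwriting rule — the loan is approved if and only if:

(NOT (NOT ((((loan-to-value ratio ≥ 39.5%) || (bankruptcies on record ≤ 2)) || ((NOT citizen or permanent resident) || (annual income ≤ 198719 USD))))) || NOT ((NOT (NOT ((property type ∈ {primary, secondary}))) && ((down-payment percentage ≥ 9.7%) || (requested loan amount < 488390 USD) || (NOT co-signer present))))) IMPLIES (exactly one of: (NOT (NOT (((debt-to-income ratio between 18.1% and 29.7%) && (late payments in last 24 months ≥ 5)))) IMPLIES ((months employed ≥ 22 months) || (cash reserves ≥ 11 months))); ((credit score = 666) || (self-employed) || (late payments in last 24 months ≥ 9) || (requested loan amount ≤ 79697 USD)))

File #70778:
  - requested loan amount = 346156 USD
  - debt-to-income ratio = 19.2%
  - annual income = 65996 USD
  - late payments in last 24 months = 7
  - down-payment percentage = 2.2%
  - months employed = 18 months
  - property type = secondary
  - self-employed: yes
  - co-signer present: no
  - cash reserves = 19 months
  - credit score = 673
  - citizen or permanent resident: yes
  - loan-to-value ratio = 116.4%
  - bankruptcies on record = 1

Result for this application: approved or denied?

Atomic conditions:
  loan-to-value ratio ≥ 39.5%: 116.4 ≥ 39.5 is true
  bankruptcies on record ≤ 2: 1 ≤ 2 is true
  NOT citizen or permanent resident: yes → false
  annual income ≤ 198719 USD: 65996 ≤ 198719 is true
  property type ∈ {primary, secondary}: secondary is in the set → true
  down-payment percentage ≥ 9.7%: 2.2 ≥ 9.7 is false
  requested loan amount < 488390 USD: 346156 < 488390 is true
  NOT co-signer present: no → true
  debt-to-income ratio between 18.1% and 29.7%: 19.2 in [18.1, 29.7] is true
  late payments in last 24 months ≥ 5: 7 ≥ 5 is true
  months employed ≥ 22 months: 18 ≥ 22 is false
  cash reserves ≥ 11 months: 19 ≥ 11 is true
  credit score = 666: 673 == 666 is false
  self-employed: yes → true
  late payments in last 24 months ≥ 9: 7 ≥ 9 is false
  requested loan amount ≤ 79697 USD: 346156 ≤ 79697 is false
Combine:
[1.1.1.1.1] true OR true = true
[1.1.1.1.2] false OR true = true
[1.1.1.1] true OR true = true
[1.1.1] NOT true = false
[1.1] NOT false = true
[1.2.1.1.1] NOT true = false
[1.2.1.1] NOT false = true
[1.2.1.2] false OR true OR true = true
[1.2.1] true AND true = true
[1.2] NOT true = false
[1] true OR false = true
[2.1.1.1.1] true AND true = true
[2.1.1.1] NOT true = false
[2.1.1] NOT false = true
[2.1.2] false OR true = true
[2.1] true → true = true
[2.2] false OR true OR false OR false = true
[2] exactly-one(true, true) = false
[root] true → false = false
Overall: false → denied

Denied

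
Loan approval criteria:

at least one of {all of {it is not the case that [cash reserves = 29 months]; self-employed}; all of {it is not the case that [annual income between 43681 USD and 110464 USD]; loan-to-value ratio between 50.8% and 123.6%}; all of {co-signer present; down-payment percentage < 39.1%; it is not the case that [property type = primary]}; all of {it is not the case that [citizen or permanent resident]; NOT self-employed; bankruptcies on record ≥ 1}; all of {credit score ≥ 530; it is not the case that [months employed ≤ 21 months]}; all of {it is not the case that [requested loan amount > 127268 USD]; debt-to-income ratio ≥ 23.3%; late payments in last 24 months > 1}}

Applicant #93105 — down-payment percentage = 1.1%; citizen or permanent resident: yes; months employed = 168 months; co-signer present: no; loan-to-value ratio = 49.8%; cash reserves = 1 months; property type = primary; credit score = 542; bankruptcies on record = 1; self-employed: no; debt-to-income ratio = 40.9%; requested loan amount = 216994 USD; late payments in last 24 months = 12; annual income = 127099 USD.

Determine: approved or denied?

Approved

Atomic conditions:
  cash reserves = 29 months: 1 == 29 is false
  self-employed: no → false
  annual income between 43681 USD and 110464 USD: 127099 in [43681, 110464] is false
  loan-to-value ratio between 50.8% and 123.6%: 49.8 in [50.8, 123.6] is false
  co-signer present: no → false
  down-payment percentage < 39.1%: 1.1 < 39.1 is true
  property type = primary: primary == primary is true
  citizen or permanent resident: yes → true
  NOT self-employed: no → true
  bankruptcies on record ≥ 1: 1 ≥ 1 is true
  credit score ≥ 530: 542 ≥ 530 is true
  months employed ≤ 21 months: 168 ≤ 21 is false
  requested loan amount > 127268 USD: 216994 > 127268 is true
  debt-to-income ratio ≥ 23.3%: 40.9 ≥ 23.3 is true
  late payments in last 24 months > 1: 12 > 1 is true
Combine:
[1.1] NOT false = true
[1] true AND false = false
[2.1] NOT false = true
[2] true AND false = false
[3.3] NOT true = false
[3] false AND true AND false = false
[4.1] NOT true = false
[4] false AND true AND true = false
[5.2] NOT false = true
[5] true AND true = true
[6.1] NOT true = false
[6] false AND true AND true = false
[root] false OR false OR false OR false OR true OR false = true
Overall: true → approved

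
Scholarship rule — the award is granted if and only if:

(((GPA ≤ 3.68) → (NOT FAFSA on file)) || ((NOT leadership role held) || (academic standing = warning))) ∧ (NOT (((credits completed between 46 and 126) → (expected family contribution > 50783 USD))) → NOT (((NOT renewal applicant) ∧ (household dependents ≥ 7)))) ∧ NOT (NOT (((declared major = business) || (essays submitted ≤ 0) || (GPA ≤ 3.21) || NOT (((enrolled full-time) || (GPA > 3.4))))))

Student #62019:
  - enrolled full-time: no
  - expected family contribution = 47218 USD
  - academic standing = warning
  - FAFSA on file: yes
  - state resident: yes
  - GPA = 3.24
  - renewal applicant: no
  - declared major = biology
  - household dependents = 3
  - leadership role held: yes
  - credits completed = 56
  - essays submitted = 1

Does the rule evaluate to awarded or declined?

Atomic conditions:
  GPA ≤ 3.68: 3.24 ≤ 3.68 is true
  NOT FAFSA on file: yes → false
  NOT leadership role held: yes → false
  academic standing = warning: warning == warning is true
  credits completed between 46 and 126: 56 in [46, 126] is true
  expected family contribution > 50783 USD: 47218 > 50783 is false
  NOT renewal applicant: no → true
  household dependents ≥ 7: 3 ≥ 7 is false
  declared major = business: biology == business is false
  essays submitted ≤ 0: 1 ≤ 0 is false
  GPA ≤ 3.21: 3.24 ≤ 3.21 is false
  enrolled full-time: no → false
  GPA > 3.4: 3.24 > 3.4 is false
Combine:
[1.1] true → false = false
[1.2] false OR true = true
[1] false OR true = true
[2.1.1] true → false = false
[2.1] NOT false = true
[2.2.1] true AND false = false
[2.2] NOT false = true
[2] true → true = true
[3.1.1.4.1] false OR false = false
[3.1.1.4] NOT false = true
[3.1.1] false OR false OR false OR true = true
[3.1] NOT true = false
[3] NOT false = true
[root] true AND true AND true = true
Overall: true → awarded

Awarded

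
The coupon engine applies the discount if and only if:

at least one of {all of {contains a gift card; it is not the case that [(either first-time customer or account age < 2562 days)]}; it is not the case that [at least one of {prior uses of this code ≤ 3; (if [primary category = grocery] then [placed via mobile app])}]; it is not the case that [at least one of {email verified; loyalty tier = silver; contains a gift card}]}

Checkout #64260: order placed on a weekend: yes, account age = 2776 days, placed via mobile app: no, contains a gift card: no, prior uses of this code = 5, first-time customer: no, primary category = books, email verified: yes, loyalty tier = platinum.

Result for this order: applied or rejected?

Rejected

Atomic conditions:
  contains a gift card: no → false
  first-time customer: no → false
  account age < 2562 days: 2776 < 2562 is false
  prior uses of this code ≤ 3: 5 ≤ 3 is false
  primary category = grocery: books == grocery is false
  placed via mobile app: no → false
  email verified: yes → true
  loyalty tier = silver: platinum == silver is false
Combine:
[1.2.1] false OR false = false
[1.2] NOT false = true
[1] false AND true = false
[2.1.2] false → false (antecedent false ⇒ implication holds) = true
[2.1] false OR true = true
[2] NOT true = false
[3.1] true OR false OR false = true
[3] NOT true = false
[root] false OR false OR false = false
Overall: false → rejected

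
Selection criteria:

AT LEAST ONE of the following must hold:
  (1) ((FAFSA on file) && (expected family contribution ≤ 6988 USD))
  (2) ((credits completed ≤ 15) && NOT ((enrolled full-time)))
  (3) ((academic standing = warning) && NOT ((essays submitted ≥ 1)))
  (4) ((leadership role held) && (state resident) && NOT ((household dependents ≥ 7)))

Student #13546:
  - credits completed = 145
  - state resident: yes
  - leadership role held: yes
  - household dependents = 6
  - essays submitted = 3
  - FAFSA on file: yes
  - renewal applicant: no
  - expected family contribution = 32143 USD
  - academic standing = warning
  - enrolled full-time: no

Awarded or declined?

Awarded

Atomic conditions:
  FAFSA on file: yes → true
  expected family contribution ≤ 6988 USD: 32143 ≤ 6988 is false
  credits completed ≤ 15: 145 ≤ 15 is false
  enrolled full-time: no → false
  academic standing = warning: warning == warning is true
  essays submitted ≥ 1: 3 ≥ 1 is true
  leadership role held: yes → true
  state resident: yes → true
  household dependents ≥ 7: 6 ≥ 7 is false
Combine:
[1] true AND false = false
[2.2] NOT false = true
[2] false AND true = false
[3.2] NOT true = false
[3] true AND false = false
[4.3] NOT false = true
[4] true AND true AND true = true
[root] false OR false OR false OR true = true
Overall: true → awarded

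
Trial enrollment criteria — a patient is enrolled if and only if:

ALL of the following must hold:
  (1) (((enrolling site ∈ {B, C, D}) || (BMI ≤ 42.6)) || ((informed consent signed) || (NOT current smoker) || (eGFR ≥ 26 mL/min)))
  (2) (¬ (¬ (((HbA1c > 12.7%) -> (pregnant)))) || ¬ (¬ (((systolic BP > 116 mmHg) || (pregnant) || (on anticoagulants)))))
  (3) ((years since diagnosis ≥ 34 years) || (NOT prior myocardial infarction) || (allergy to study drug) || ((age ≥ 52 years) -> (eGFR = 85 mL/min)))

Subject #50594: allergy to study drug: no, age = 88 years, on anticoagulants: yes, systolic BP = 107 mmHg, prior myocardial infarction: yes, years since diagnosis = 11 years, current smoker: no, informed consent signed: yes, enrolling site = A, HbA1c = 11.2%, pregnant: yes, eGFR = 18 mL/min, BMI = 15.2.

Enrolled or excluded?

Atomic conditions:
  enrolling site ∈ {B, C, D}: A is not in the set → false
  BMI ≤ 42.6: 15.2 ≤ 42.6 is true
  informed consent signed: yes → true
  NOT current smoker: no → true
  eGFR ≥ 26 mL/min: 18 ≥ 26 is false
  HbA1c > 12.7%: 11.2 > 12.7 is false
  pregnant: yes → true
  systolic BP > 116 mmHg: 107 > 116 is false
  on anticoagulants: yes → true
  years since diagnosis ≥ 34 years: 11 ≥ 34 is false
  NOT prior myocardial infarction: yes → false
  allergy to study drug: no → false
  age ≥ 52 years: 88 ≥ 52 is true
  eGFR = 85 mL/min: 18 == 85 is false
Combine:
[1.1] false OR true = true
[1.2] true OR true OR false = true
[1] true OR true = true
[2.1.1.1] false → true (antecedent false ⇒ implication holds) = true
[2.1.1] NOT true = false
[2.1] NOT false = true
[2.2.1.1] false OR true OR true = true
[2.2.1] NOT true = false
[2.2] NOT false = true
[2] true OR true = true
[3.4] true → false = false
[3] false OR false OR false OR false = false
[root] true AND true AND false = false
Overall: false → excluded

Excluded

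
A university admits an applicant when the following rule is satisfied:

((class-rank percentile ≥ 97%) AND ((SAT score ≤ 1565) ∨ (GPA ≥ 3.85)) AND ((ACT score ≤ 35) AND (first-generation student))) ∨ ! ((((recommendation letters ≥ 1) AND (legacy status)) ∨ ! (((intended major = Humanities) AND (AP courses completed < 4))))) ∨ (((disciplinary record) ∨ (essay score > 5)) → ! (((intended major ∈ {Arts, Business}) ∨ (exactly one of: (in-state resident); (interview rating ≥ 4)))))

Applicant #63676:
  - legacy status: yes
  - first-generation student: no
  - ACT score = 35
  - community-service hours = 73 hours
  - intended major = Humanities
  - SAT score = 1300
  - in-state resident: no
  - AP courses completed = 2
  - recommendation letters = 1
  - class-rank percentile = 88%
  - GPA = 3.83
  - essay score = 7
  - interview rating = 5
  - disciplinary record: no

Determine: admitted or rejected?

Atomic conditions:
  class-rank percentile ≥ 97%: 88 ≥ 97 is false
  SAT score ≤ 1565: 1300 ≤ 1565 is true
  GPA ≥ 3.85: 3.83 ≥ 3.85 is false
  ACT score ≤ 35: 35 ≤ 35 is true
  first-generation student: no → false
  recommendation letters ≥ 1: 1 ≥ 1 is true
  legacy status: yes → true
  intended major = Humanities: Humanities == Humanities is true
  AP courses completed < 4: 2 < 4 is true
  disciplinary record: no → false
  essay score > 5: 7 > 5 is true
  intended major ∈ {Arts, Business}: Humanities is not in the set → false
  in-state resident: no → false
  interview rating ≥ 4: 5 ≥ 4 is true
Combine:
[1.2] true OR false = true
[1.3] true AND false = false
[1] false AND true AND false = false
[2.1.1] true AND true = true
[2.1.2.1] true AND true = true
[2.1.2] NOT true = false
[2.1] true OR false = true
[2] NOT true = false
[3.1] false OR true = true
[3.2.1.2] exactly-one(false, true) = true
[3.2.1] false OR true = true
[3.2] NOT true = false
[3] true → false = false
[root] false OR false OR false = false
Overall: false → rejected

Rejected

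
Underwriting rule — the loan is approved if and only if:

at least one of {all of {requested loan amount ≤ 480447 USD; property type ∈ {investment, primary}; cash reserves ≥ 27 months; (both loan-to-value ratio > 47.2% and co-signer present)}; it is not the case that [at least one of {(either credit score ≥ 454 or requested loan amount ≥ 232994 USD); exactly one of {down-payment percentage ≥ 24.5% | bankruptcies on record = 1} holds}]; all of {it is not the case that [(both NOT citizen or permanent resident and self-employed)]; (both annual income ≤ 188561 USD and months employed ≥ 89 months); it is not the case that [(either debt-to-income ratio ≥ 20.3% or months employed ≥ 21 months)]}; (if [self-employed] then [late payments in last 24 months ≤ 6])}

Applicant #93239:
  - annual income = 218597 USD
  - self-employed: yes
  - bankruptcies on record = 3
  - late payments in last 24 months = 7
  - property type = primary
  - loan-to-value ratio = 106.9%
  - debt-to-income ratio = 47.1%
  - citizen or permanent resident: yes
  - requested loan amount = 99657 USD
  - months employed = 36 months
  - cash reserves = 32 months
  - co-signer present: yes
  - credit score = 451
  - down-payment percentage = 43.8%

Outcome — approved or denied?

Approved

Atomic conditions:
  requested loan amount ≤ 480447 USD: 99657 ≤ 480447 is true
  property type ∈ {investment, primary}: primary is in the set → true
  cash reserves ≥ 27 months: 32 ≥ 27 is true
  loan-to-value ratio > 47.2%: 106.9 > 47.2 is true
  co-signer present: yes → true
  credit score ≥ 454: 451 ≥ 454 is false
  requested loan amount ≥ 232994 USD: 99657 ≥ 232994 is false
  down-payment percentage ≥ 24.5%: 43.8 ≥ 24.5 is true
  bankruptcies on record = 1: 3 == 1 is false
  NOT citizen or permanent resident: yes → false
  self-employed: yes → true
  annual income ≤ 188561 USD: 218597 ≤ 188561 is false
  months employed ≥ 89 months: 36 ≥ 89 is false
  debt-to-income ratio ≥ 20.3%: 47.1 ≥ 20.3 is true
  months employed ≥ 21 months: 36 ≥ 21 is true
  late payments in last 24 months ≤ 6: 7 ≤ 6 is false
Combine:
[1.4] true AND true = true
[1] true AND true AND true AND true = true
[2.1.1] false OR false = false
[2.1.2] exactly-one(true, false) = true
[2.1] false OR true = true
[2] NOT true = false
[3.1.1] false AND true = false
[3.1] NOT false = true
[3.2] false AND false = false
[3.3.1] true OR true = true
[3.3] NOT true = false
[3] true AND false AND false = false
[4] true → false = false
[root] true OR false OR false OR false = true
Overall: true → approved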